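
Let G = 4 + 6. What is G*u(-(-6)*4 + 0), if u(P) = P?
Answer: 240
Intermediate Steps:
G = 10
G*u(-(-6)*4 + 0) = 10*(-(-6)*4 + 0) = 10*(-2*(-12) + 0) = 10*(24 + 0) = 10*24 = 240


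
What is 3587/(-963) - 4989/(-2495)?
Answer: -4145158/2402685 ≈ -1.7252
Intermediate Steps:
3587/(-963) - 4989/(-2495) = 3587*(-1/963) - 4989*(-1/2495) = -3587/963 + 4989/2495 = -4145158/2402685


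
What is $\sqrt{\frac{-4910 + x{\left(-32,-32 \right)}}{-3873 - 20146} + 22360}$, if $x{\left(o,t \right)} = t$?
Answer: $\frac{\sqrt{12899879093858}}{24019} \approx 149.53$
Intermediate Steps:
$\sqrt{\frac{-4910 + x{\left(-32,-32 \right)}}{-3873 - 20146} + 22360} = \sqrt{\frac{-4910 - 32}{-3873 - 20146} + 22360} = \sqrt{- \frac{4942}{-24019} + 22360} = \sqrt{\left(-4942\right) \left(- \frac{1}{24019}\right) + 22360} = \sqrt{\frac{4942}{24019} + 22360} = \sqrt{\frac{537069782}{24019}} = \frac{\sqrt{12899879093858}}{24019}$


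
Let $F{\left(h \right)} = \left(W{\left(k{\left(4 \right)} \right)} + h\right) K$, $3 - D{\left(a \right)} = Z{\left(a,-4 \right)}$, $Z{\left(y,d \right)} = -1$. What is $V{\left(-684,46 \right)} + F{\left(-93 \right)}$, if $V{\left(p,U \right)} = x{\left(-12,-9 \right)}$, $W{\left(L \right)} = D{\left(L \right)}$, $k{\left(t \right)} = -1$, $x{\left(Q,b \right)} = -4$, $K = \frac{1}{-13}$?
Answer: $\frac{37}{13} \approx 2.8462$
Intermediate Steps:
$K = - \frac{1}{13} \approx -0.076923$
$D{\left(a \right)} = 4$ ($D{\left(a \right)} = 3 - -1 = 3 + 1 = 4$)
$W{\left(L \right)} = 4$
$V{\left(p,U \right)} = -4$
$F{\left(h \right)} = - \frac{4}{13} - \frac{h}{13}$ ($F{\left(h \right)} = \left(4 + h\right) \left(- \frac{1}{13}\right) = - \frac{4}{13} - \frac{h}{13}$)
$V{\left(-684,46 \right)} + F{\left(-93 \right)} = -4 - - \frac{89}{13} = -4 + \left(- \frac{4}{13} + \frac{93}{13}\right) = -4 + \frac{89}{13} = \frac{37}{13}$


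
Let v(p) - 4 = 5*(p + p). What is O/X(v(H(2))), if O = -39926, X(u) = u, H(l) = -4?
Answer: 19963/18 ≈ 1109.1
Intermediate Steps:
v(p) = 4 + 10*p (v(p) = 4 + 5*(p + p) = 4 + 5*(2*p) = 4 + 10*p)
O/X(v(H(2))) = -39926/(4 + 10*(-4)) = -39926/(4 - 40) = -39926/(-36) = -39926*(-1/36) = 19963/18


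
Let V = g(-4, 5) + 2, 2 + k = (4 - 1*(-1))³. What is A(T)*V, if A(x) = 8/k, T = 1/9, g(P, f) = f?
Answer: 56/123 ≈ 0.45528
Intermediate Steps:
T = ⅑ ≈ 0.11111
k = 123 (k = -2 + (4 - 1*(-1))³ = -2 + (4 + 1)³ = -2 + 5³ = -2 + 125 = 123)
V = 7 (V = 5 + 2 = 7)
A(x) = 8/123
A(T)*V = (8/123)*7 = 56/123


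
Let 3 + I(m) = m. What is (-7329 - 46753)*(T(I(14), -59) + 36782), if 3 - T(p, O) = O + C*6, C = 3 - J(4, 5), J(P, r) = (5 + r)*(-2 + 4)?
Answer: -1998113572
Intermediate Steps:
J(P, r) = 10 + 2*r (J(P, r) = (5 + r)*2 = 10 + 2*r)
I(m) = -3 + m
C = -17 (C = 3 - (10 + 2*5) = 3 - (10 + 10) = 3 - 1*20 = 3 - 20 = -17)
T(p, O) = 105 - O (T(p, O) = 3 - (O - 17*6) = 3 - (O - 102) = 3 - (-102 + O) = 3 + (102 - O) = 105 - O)
(-7329 - 46753)*(T(I(14), -59) + 36782) = (-7329 - 46753)*((105 - 1*(-59)) + 36782) = -54082*((105 + 59) + 36782) = -54082*(164 + 36782) = -54082*36946 = -1998113572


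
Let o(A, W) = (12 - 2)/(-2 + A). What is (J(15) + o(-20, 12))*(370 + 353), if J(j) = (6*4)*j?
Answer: 2859465/11 ≈ 2.5995e+5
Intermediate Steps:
o(A, W) = 10/(-2 + A)
J(j) = 24*j
(J(15) + o(-20, 12))*(370 + 353) = (24*15 + 10/(-2 - 20))*(370 + 353) = (360 + 10/(-22))*723 = (360 + 10*(-1/22))*723 = (360 - 5/11)*723 = (3955/11)*723 = 2859465/11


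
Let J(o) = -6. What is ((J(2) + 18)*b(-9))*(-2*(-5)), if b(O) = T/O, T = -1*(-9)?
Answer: -120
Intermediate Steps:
T = 9
b(O) = 9/O
((J(2) + 18)*b(-9))*(-2*(-5)) = ((-6 + 18)*(9/(-9)))*(-2*(-5)) = (12*(9*(-⅑)))*10 = (12*(-1))*10 = -12*10 = -120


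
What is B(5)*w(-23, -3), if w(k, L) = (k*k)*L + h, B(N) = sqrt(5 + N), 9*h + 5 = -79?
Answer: -4789*sqrt(10)/3 ≈ -5048.0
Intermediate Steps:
h = -28/3 (h = -5/9 + (1/9)*(-79) = -5/9 - 79/9 = -28/3 ≈ -9.3333)
w(k, L) = -28/3 + L*k**2 (w(k, L) = (k*k)*L - 28/3 = k**2*L - 28/3 = L*k**2 - 28/3 = -28/3 + L*k**2)
B(5)*w(-23, -3) = sqrt(5 + 5)*(-28/3 - 3*(-23)**2) = sqrt(10)*(-28/3 - 3*529) = sqrt(10)*(-28/3 - 1587) = sqrt(10)*(-4789/3) = -4789*sqrt(10)/3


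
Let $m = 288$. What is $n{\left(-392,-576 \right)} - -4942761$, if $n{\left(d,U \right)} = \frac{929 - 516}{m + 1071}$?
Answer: $\frac{6717212612}{1359} \approx 4.9428 \cdot 10^{6}$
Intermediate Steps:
$n{\left(d,U \right)} = \frac{413}{1359}$ ($n{\left(d,U \right)} = \frac{929 - 516}{288 + 1071} = \frac{413}{1359}$)
$n{\left(-392,-576 \right)} - -4942761 = \frac{413}{1359} - -4942761 = \frac{413}{1359} + 4942761 = \frac{6717212612}{1359}$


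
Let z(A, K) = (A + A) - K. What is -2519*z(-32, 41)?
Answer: 264495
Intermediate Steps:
z(A, K) = -K + 2*A (z(A, K) = 2*A - K = -K + 2*A)
-2519*z(-32, 41) = -2519*(-1*41 + 2*(-32)) = -2519*(-41 - 64) = -2519*(-105) = 264495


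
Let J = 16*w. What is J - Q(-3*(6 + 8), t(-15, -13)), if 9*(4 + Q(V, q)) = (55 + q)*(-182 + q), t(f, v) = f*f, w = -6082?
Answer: -887812/9 ≈ -98646.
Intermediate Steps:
J = -97312 (J = 16*(-6082) = -97312)
t(f, v) = f**2
Q(V, q) = -4 + (-182 + q)*(55 + q)/9 (Q(V, q) = -4 + ((55 + q)*(-182 + q))/9 = -4 + ((-182 + q)*(55 + q))/9 = -4 + (-182 + q)*(55 + q)/9)
J - Q(-3*(6 + 8), t(-15, -13)) = -97312 - (-10046/9 - 127/9*(-15)**2 + ((-15)**2)**2/9) = -97312 - (-10046/9 - 127/9*225 + (1/9)*225**2) = -97312 - (-10046/9 - 3175 + (1/9)*50625) = -97312 - (-10046/9 - 3175 + 5625) = -97312 - 1*12004/9 = -97312 - 12004/9 = -887812/9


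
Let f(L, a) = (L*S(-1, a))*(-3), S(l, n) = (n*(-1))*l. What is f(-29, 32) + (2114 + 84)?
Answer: 4982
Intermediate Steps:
S(l, n) = -l*n (S(l, n) = (-n)*l = -l*n)
f(L, a) = -3*L*a (f(L, a) = (L*(-1*(-1)*a))*(-3) = (L*a)*(-3) = -3*L*a)
f(-29, 32) + (2114 + 84) = -3*(-29)*32 + (2114 + 84) = 2784 + 2198 = 4982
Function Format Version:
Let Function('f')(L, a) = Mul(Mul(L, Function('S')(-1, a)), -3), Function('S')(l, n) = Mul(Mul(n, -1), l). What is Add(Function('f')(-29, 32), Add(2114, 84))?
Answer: 4982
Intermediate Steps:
Function('S')(l, n) = Mul(-1, l, n) (Function('S')(l, n) = Mul(Mul(-1, n), l) = Mul(-1, l, n))
Function('f')(L, a) = Mul(-3, L, a) (Function('f')(L, a) = Mul(Mul(L, Mul(-1, -1, a)), -3) = Mul(Mul(L, a), -3) = Mul(-3, L, a))
Add(Function('f')(-29, 32), Add(2114, 84)) = Add(Mul(-3, -29, 32), Add(2114, 84)) = Add(2784, 2198) = 4982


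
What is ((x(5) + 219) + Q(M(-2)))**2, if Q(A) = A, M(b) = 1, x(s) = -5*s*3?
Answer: 21025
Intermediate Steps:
x(s) = -15*s
((x(5) + 219) + Q(M(-2)))**2 = ((-15*5 + 219) + 1)**2 = ((-75 + 219) + 1)**2 = (144 + 1)**2 = 145**2 = 21025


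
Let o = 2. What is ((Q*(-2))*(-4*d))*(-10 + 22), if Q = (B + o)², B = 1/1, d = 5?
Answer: 4320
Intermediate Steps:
B = 1
Q = 9 (Q = (1 + 2)² = 3² = 9)
((Q*(-2))*(-4*d))*(-10 + 22) = ((9*(-2))*(-4*5))*(-10 + 22) = -18*(-20)*12 = 360*12 = 4320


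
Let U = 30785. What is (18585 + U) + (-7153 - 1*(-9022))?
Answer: 51239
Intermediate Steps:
(18585 + U) + (-7153 - 1*(-9022)) = (18585 + 30785) + (-7153 - 1*(-9022)) = 49370 + (-7153 + 9022) = 49370 + 1869 = 51239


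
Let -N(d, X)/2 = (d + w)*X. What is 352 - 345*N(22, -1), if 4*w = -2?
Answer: -14483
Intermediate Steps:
w = -½ (w = (¼)*(-2) = -½ ≈ -0.50000)
N(d, X) = -2*X*(-½ + d) (N(d, X) = -2*(d - ½)*X = -2*(-½ + d)*X = -2*X*(-½ + d))
352 - 345*N(22, -1) = 352 - (-345)*(1 - 2*22) = 352 - (-345)*(1 - 44) = 352 - (-345)*(-43) = 352 - 345*43 = 352 - 14835 = -14483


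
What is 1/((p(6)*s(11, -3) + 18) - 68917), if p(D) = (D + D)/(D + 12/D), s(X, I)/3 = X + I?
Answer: -1/68863 ≈ -1.4522e-5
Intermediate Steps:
s(X, I) = 3*I + 3*X (s(X, I) = 3*(X + I) = 3*(I + X) = 3*I + 3*X)
p(D) = 2*D/(D + 12/D) (p(D) = (2*D)/(D + 12/D) = 2*D/(D + 12/D))
1/((p(6)*s(11, -3) + 18) - 68917) = 1/(((2*6**2/(12 + 6**2))*(3*(-3) + 3*11) + 18) - 68917) = 1/(((2*36/(12 + 36))*(-9 + 33) + 18) - 68917) = 1/(((2*36/48)*24 + 18) - 68917) = 1/(((2*36*(1/48))*24 + 18) - 68917) = 1/(((3/2)*24 + 18) - 68917) = 1/((36 + 18) - 68917) = 1/(54 - 68917) = 1/(-68863) = -1/68863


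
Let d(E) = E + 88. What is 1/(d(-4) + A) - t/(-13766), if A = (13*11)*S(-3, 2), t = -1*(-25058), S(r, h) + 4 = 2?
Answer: 2523975/1390366 ≈ 1.8153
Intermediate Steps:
S(r, h) = -2 (S(r, h) = -4 + 2 = -2)
t = 25058
d(E) = 88 + E
A = -286 (A = (13*11)*(-2) = 143*(-2) = -286)
1/(d(-4) + A) - t/(-13766) = 1/((88 - 4) - 286) - 25058/(-13766) = 1/(84 - 286) - 25058*(-1)/13766 = 1/(-202) - 1*(-12529/6883) = -1/202 + 12529/6883 = 2523975/1390366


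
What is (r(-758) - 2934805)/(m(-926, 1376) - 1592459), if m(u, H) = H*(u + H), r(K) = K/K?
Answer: 2934804/973259 ≈ 3.0154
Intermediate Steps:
r(K) = 1
m(u, H) = H*(H + u)
(r(-758) - 2934805)/(m(-926, 1376) - 1592459) = (1 - 2934805)/(1376*(1376 - 926) - 1592459) = -2934804/(1376*450 - 1592459) = -2934804/(619200 - 1592459) = -2934804/(-973259) = -2934804*(-1/973259) = 2934804/973259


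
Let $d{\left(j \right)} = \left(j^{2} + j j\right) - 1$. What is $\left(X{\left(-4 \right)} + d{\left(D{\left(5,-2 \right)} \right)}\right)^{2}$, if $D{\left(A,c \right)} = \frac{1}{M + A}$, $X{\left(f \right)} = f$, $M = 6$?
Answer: $\frac{363609}{14641} \approx 24.835$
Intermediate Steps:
$D{\left(A,c \right)} = \frac{1}{6 + A}$
$d{\left(j \right)} = -1 + 2 j^{2}$ ($d{\left(j \right)} = \left(j^{2} + j^{2}\right) - 1 = 2 j^{2} - 1 = -1 + 2 j^{2}$)
$\left(X{\left(-4 \right)} + d{\left(D{\left(5,-2 \right)} \right)}\right)^{2} = \left(-4 - \left(1 - 2 \left(\frac{1}{6 + 5}\right)^{2}\right)\right)^{2} = \left(-4 - \left(1 - 2 \left(\frac{1}{11}\right)^{2}\right)\right)^{2} = \left(-4 - \left(1 - \frac{2}{121}\right)\right)^{2} = \left(-4 + \left(-1 + 2 \cdot \frac{1}{121}\right)\right)^{2} = \left(-4 + \left(-1 + \frac{2}{121}\right)\right)^{2} = \left(-4 - \frac{119}{121}\right)^{2} = \left(- \frac{603}{121}\right)^{2} = \frac{363609}{14641}$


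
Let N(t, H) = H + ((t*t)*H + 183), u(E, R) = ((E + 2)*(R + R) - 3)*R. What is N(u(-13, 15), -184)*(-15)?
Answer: 68862069015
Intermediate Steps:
u(E, R) = R*(-3 + 2*R*(2 + E)) (u(E, R) = ((2 + E)*(2*R) - 3)*R = (2*R*(2 + E) - 3)*R = (-3 + 2*R*(2 + E))*R = R*(-3 + 2*R*(2 + E)))
N(t, H) = 183 + H + H*t**2 (N(t, H) = H + (t**2*H + 183) = H + (H*t**2 + 183) = H + (183 + H*t**2) = 183 + H + H*t**2)
N(u(-13, 15), -184)*(-15) = (183 - 184 - 184*225*(-3 + 4*15 + 2*(-13)*15)**2)*(-15) = (183 - 184 - 184*225*(-3 + 60 - 390)**2)*(-15) = (183 - 184 - 184*(15*(-333))**2)*(-15) = (183 - 184 - 184*(-4995)**2)*(-15) = (183 - 184 - 184*24950025)*(-15) = (183 - 184 - 4590804600)*(-15) = -4590804601*(-15) = 68862069015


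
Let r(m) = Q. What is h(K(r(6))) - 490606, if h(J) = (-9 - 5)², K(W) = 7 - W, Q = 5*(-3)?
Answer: -490410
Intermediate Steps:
Q = -15
r(m) = -15
h(J) = 196 (h(J) = (-14)² = 196)
h(K(r(6))) - 490606 = 196 - 490606 = -490410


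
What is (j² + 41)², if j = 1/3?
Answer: 136900/81 ≈ 1690.1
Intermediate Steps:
j = ⅓ ≈ 0.33333
(j² + 41)² = ((⅓)² + 41)² = (⅑ + 41)² = (370/9)² = 136900/81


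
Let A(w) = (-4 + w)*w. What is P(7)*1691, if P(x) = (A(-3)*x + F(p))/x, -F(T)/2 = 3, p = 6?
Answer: 238431/7 ≈ 34062.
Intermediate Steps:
A(w) = w*(-4 + w)
F(T) = -6 (F(T) = -2*3 = -6)
P(x) = (-6 + 21*x)/x (P(x) = ((-3*(-4 - 3))*x - 6)/x = ((-3*(-7))*x - 6)/x = (21*x - 6)/x = (-6 + 21*x)/x)
P(7)*1691 = (21 - 6/7)*1691 = (141/7)*1691 = 238431/7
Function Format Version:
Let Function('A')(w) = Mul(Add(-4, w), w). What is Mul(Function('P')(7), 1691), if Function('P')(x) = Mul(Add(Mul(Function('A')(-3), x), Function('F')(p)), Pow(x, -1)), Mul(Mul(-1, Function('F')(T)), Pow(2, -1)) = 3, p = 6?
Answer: Rational(238431, 7) ≈ 34062.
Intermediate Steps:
Function('A')(w) = Mul(w, Add(-4, w))
Function('F')(T) = -6 (Function('F')(T) = Mul(-2, 3) = -6)
Function('P')(x) = Mul(Pow(x, -1), Add(-6, Mul(21, x))) (Function('P')(x) = Mul(Add(Mul(Mul(-3, Add(-4, -3)), x), -6), Pow(x, -1)) = Mul(Add(Mul(Mul(-3, -7), x), -6), Pow(x, -1)) = Mul(Add(Mul(21, x), -6), Pow(x, -1)) = Mul(Add(-6, Mul(21, x)), Pow(x, -1)) = Mul(Pow(x, -1), Add(-6, Mul(21, x))))
Mul(Function('P')(7), 1691) = Mul(Add(21, Mul(-6, Pow(7, -1))), 1691) = Mul(Add(21, Mul(-6, Rational(1, 7))), 1691) = Mul(Add(21, Rational(-6, 7)), 1691) = Mul(Rational(141, 7), 1691) = Rational(238431, 7)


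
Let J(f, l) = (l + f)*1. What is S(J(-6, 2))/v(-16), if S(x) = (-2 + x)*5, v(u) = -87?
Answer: 10/29 ≈ 0.34483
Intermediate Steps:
J(f, l) = f + l (J(f, l) = (f + l)*1 = f + l)
S(x) = -10 + 5*x
S(J(-6, 2))/v(-16) = (-10 + 5*(-6 + 2))/(-87) = (-10 + 5*(-4))*(-1/87) = (-10 - 20)*(-1/87) = -30*(-1/87) = 10/29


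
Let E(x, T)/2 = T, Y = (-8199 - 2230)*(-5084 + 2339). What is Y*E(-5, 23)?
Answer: 1316869830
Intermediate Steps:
Y = 28627605 (Y = -10429*(-2745) = 28627605)
E(x, T) = 2*T
Y*E(-5, 23) = 28627605*(2*23) = 28627605*46 = 1316869830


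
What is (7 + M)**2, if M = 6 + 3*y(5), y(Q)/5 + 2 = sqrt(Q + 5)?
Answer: 2539 - 510*sqrt(10) ≈ 926.24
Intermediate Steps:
y(Q) = -10 + 5*sqrt(5 + Q) (y(Q) = -10 + 5*sqrt(Q + 5) = -10 + 5*sqrt(5 + Q))
M = -24 + 15*sqrt(10) (M = 6 + 3*(-10 + 5*sqrt(5 + 5)) = 6 + 3*(-10 + 5*sqrt(10)) = 6 + (-30 + 15*sqrt(10)) = -24 + 15*sqrt(10) ≈ 23.434)
(7 + M)**2 = (7 + (-24 + 15*sqrt(10)))**2 = (-17 + 15*sqrt(10))**2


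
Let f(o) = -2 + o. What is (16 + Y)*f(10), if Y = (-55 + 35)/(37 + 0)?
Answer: 4576/37 ≈ 123.68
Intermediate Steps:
Y = -20/37 ≈ -0.54054
(16 + Y)*f(10) = (16 - 20/37)*(-2 + 10) = (572/37)*8 = 4576/37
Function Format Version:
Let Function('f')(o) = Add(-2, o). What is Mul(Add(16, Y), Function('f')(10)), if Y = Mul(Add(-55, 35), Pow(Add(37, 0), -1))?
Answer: Rational(4576, 37) ≈ 123.68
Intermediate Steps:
Y = Rational(-20, 37) (Y = Mul(-20, Pow(37, -1)) = Mul(-20, Rational(1, 37)) = Rational(-20, 37) ≈ -0.54054)
Mul(Add(16, Y), Function('f')(10)) = Mul(Add(16, Rational(-20, 37)), Add(-2, 10)) = Mul(Rational(572, 37), 8) = Rational(4576, 37)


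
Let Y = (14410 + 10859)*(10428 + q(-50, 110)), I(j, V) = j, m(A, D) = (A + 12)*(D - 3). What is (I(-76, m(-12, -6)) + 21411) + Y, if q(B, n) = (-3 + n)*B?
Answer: 128337317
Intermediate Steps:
q(B, n) = B*(-3 + n)
m(A, D) = (-3 + D)*(12 + A) (m(A, D) = (12 + A)*(-3 + D) = (-3 + D)*(12 + A))
Y = 128315982 (Y = (14410 + 10859)*(10428 - 50*(-3 + 110)) = 25269*(10428 - 50*107) = 25269*(10428 - 5350) = 25269*5078 = 128315982)
(I(-76, m(-12, -6)) + 21411) + Y = (-76 + 21411) + 128315982 = 21335 + 128315982 = 128337317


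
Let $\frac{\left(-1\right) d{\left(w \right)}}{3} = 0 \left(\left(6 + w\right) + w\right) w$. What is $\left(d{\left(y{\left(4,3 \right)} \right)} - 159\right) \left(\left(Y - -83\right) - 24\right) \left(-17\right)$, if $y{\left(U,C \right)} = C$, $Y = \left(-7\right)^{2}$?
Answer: $291924$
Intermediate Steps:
$Y = 49$
$d{\left(w \right)} = 0$ ($d{\left(w \right)} = - 3 \cdot 0 \left(\left(6 + w\right) + w\right) w = - 3 \cdot 0 \left(6 + 2 w\right) w = - 3 \cdot 0 w = \left(-3\right) 0 = 0$)
$\left(d{\left(y{\left(4,3 \right)} \right)} - 159\right) \left(\left(Y - -83\right) - 24\right) \left(-17\right) = \left(0 - 159\right) \left(\left(49 - -83\right) - 24\right) \left(-17\right) = - 159 \left(\left(49 + 83\right) - 24\right) \left(-17\right) = - 159 \left(132 - 24\right) \left(-17\right) = \left(-159\right) 108 \left(-17\right) = \left(-17172\right) \left(-17\right) = 291924$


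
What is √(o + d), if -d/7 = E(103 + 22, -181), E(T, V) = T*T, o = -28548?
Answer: I*√137923 ≈ 371.38*I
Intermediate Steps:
E(T, V) = T²
d = -109375 (d = -7*(103 + 22)² = -7*125² = -7*15625 = -109375)
√(o + d) = √(-28548 - 109375) = √(-137923) = I*√137923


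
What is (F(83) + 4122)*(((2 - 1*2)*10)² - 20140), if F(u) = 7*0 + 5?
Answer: -83117780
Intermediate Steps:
F(u) = 5 (F(u) = 0 + 5 = 5)
(F(83) + 4122)*(((2 - 1*2)*10)² - 20140) = (5 + 4122)*(((2 - 1*2)*10)² - 20140) = 4127*(((2 - 2)*10)² - 20140) = 4127*((0*10)² - 20140) = 4127*(0² - 20140) = 4127*(0 - 20140) = 4127*(-20140) = -83117780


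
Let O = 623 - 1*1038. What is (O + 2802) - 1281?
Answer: 1106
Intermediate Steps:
O = -415 (O = 623 - 1038 = -415)
(O + 2802) - 1281 = (-415 + 2802) - 1281 = 2387 - 1281 = 1106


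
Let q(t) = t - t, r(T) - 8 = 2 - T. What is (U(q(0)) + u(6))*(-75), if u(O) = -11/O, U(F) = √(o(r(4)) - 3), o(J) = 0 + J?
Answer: 275/2 - 75*√3 ≈ 7.5962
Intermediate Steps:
r(T) = 10 - T (r(T) = 8 + (2 - T) = 10 - T)
o(J) = J
q(t) = 0
U(F) = √3 (U(F) = √((10 - 1*4) - 3) = √((10 - 4) - 3) = √(6 - 3) = √3)
(U(q(0)) + u(6))*(-75) = (√3 - 11/6)*(-75) = (-11/6 + √3)*(-75) = 275/2 - 75*√3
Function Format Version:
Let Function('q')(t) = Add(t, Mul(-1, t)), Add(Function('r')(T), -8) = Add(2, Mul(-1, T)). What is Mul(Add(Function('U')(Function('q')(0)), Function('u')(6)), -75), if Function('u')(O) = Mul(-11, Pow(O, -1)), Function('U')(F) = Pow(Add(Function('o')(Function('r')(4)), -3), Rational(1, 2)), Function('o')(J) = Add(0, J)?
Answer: Add(Rational(275, 2), Mul(-75, Pow(3, Rational(1, 2)))) ≈ 7.5962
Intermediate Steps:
Function('r')(T) = Add(10, Mul(-1, T)) (Function('r')(T) = Add(8, Add(2, Mul(-1, T))) = Add(10, Mul(-1, T)))
Function('o')(J) = J
Function('q')(t) = 0
Function('U')(F) = Pow(3, Rational(1, 2)) (Function('U')(F) = Pow(Add(Add(10, Mul(-1, 4)), -3), Rational(1, 2)) = Pow(Add(Add(10, -4), -3), Rational(1, 2)) = Pow(Add(6, -3), Rational(1, 2)) = Pow(3, Rational(1, 2)))
Mul(Add(Function('U')(Function('q')(0)), Function('u')(6)), -75) = Mul(Add(Pow(3, Rational(1, 2)), Mul(-11, Pow(6, -1))), -75) = Mul(Add(Pow(3, Rational(1, 2)), Mul(-11, Rational(1, 6))), -75) = Mul(Add(Pow(3, Rational(1, 2)), Rational(-11, 6)), -75) = Mul(Add(Rational(-11, 6), Pow(3, Rational(1, 2))), -75) = Add(Rational(275, 2), Mul(-75, Pow(3, Rational(1, 2))))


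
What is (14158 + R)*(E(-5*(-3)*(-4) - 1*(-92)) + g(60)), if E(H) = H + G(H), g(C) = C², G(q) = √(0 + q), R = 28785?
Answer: 155968976 + 171772*√2 ≈ 1.5621e+8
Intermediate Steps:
G(q) = √q
E(H) = H + √H
(14158 + R)*(E(-5*(-3)*(-4) - 1*(-92)) + g(60)) = (14158 + 28785)*(((-5*(-3)*(-4) - 1*(-92)) + √(-5*(-3)*(-4) - 1*(-92))) + 60²) = 42943*(((15*(-4) + 92) + √(15*(-4) + 92)) + 3600) = 42943*(((-60 + 92) + √(-60 + 92)) + 3600) = 42943*((32 + √32) + 3600) = 42943*((32 + 4*√2) + 3600) = 42943*(3632 + 4*√2) = 155968976 + 171772*√2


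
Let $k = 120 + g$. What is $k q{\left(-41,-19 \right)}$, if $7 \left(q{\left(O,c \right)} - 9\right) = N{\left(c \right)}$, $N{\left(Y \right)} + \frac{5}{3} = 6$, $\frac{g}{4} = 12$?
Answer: $1616$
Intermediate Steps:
$g = 48$ ($g = 4 \cdot 12 = 48$)
$N{\left(Y \right)} = \frac{13}{3}$ ($N{\left(Y \right)} = - \frac{5}{3} + 6 = \frac{13}{3}$)
$q{\left(O,c \right)} = \frac{202}{21}$ ($q{\left(O,c \right)} = 9 + \frac{1}{7} \cdot \frac{13}{3} = 9 + \frac{13}{21} = \frac{202}{21}$)
$k = 168$ ($k = 120 + 48 = 168$)
$k q{\left(-41,-19 \right)} = 168 \cdot \frac{202}{21} = 1616$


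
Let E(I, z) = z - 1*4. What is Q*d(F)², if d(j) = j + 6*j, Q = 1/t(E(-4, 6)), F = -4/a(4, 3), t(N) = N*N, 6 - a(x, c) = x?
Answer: 49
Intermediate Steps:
a(x, c) = 6 - x
E(I, z) = -4 + z (E(I, z) = z - 4 = -4 + z)
t(N) = N²
F = -2 (F = -4/(6 - 1*4) = -4/(6 - 4) = -4/2 = -4*½ = -2)
Q = ¼ (Q = 1/((-4 + 6)²) = 1/(2²) = 1/4 = ¼ ≈ 0.25000)
d(j) = 7*j
Q*d(F)² = (7*(-2))²/4 = (¼)*(-14)² = (¼)*196 = 49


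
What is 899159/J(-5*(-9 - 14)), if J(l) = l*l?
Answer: 899159/13225 ≈ 67.989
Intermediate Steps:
J(l) = l**2
899159/J(-5*(-9 - 14)) = 899159/((-5*(-9 - 14))**2) = 899159/((-5*(-23))**2) = 899159/(115**2) = 899159/13225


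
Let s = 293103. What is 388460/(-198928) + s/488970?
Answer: -1828317953/1350969780 ≈ -1.3533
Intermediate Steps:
388460/(-198928) + s/488970 = 388460/(-198928) + 293103/488970 = 388460*(-1/198928) + 293103*(1/488970) = -97115/49732 + 32567/54330 = -1828317953/1350969780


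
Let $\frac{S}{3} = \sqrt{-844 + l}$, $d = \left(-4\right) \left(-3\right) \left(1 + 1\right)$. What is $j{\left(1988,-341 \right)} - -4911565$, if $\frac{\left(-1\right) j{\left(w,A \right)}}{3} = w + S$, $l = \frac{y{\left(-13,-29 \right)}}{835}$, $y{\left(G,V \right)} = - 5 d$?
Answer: $4905601 - \frac{18 i \sqrt{5885581}}{167} \approx 4.9056 \cdot 10^{6} - 261.49 i$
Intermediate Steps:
$d = 24$ ($d = 12 \cdot 2 = 24$)
$y{\left(G,V \right)} = -120$ ($y{\left(G,V \right)} = \left(-5\right) 24 = -120$)
$l = - \frac{24}{167}$ ($l = - \frac{120}{835} = \left(-120\right) \frac{1}{835} = - \frac{24}{167} \approx -0.14371$)
$S = \frac{6 i \sqrt{5885581}}{167}$ ($S = 3 \sqrt{-844 - \frac{24}{167}} = 3 \sqrt{- \frac{140972}{167}} = 3 \frac{2 i \sqrt{5885581}}{167} = \frac{6 i \sqrt{5885581}}{167} \approx 87.162 i$)
$j{\left(w,A \right)} = - 3 w - \frac{18 i \sqrt{5885581}}{167}$ ($j{\left(w,A \right)} = - 3 \left(w + \frac{6 i \sqrt{5885581}}{167}\right) = - 3 w - \frac{18 i \sqrt{5885581}}{167}$)
$j{\left(1988,-341 \right)} - -4911565 = \left(\left(-3\right) 1988 - \frac{18 i \sqrt{5885581}}{167}\right) - -4911565 = \left(-5964 - \frac{18 i \sqrt{5885581}}{167}\right) + 4911565 = 4905601 - \frac{18 i \sqrt{5885581}}{167}$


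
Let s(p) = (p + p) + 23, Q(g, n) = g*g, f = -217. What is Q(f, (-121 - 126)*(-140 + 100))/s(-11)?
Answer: 47089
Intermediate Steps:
Q(g, n) = g²
s(p) = 23 + 2*p (s(p) = 2*p + 23 = 23 + 2*p)
Q(f, (-121 - 126)*(-140 + 100))/s(-11) = (-217)²/(23 + 2*(-11)) = 47089/(23 - 22) = 47089/1 = 47089*1 = 47089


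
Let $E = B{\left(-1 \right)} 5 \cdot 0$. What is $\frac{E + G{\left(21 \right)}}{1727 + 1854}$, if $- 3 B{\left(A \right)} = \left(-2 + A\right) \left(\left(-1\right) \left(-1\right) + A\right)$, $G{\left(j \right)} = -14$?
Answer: $- \frac{14}{3581} \approx -0.0039095$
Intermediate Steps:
$B{\left(A \right)} = - \frac{\left(1 + A\right) \left(-2 + A\right)}{3}$ ($B{\left(A \right)} = - \frac{\left(-2 + A\right) \left(\left(-1\right) \left(-1\right) + A\right)}{3} = - \frac{\left(-2 + A\right) \left(1 + A\right)}{3} = - \frac{\left(1 + A\right) \left(-2 + A\right)}{3}$)
$E = 0$ ($E = \left(\frac{2}{3} - \frac{\left(-1\right)^{2}}{3} + \frac{1}{3} \left(-1\right)\right) 5 \cdot 0 = \left(\frac{2}{3} - \frac{1}{3} - \frac{1}{3}\right) 5 \cdot 0 = 0 \cdot 5 \cdot 0 = 0 \cdot 0 = 0$)
$\frac{E + G{\left(21 \right)}}{1727 + 1854} = \frac{0 - 14}{1727 + 1854} = - \frac{14}{3581}$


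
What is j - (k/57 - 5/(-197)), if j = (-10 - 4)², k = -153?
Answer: 743580/3743 ≈ 198.66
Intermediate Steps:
j = 196 (j = (-14)² = 196)
j - (k/57 - 5/(-197)) = 196 - (-153/57 - 5/(-197)) = 196 - (-153*1/57 - 5*(-1/197)) = 196 - (-51/19 + 5/197) = 196 - 1*(-9952/3743) = 196 + 9952/3743 = 743580/3743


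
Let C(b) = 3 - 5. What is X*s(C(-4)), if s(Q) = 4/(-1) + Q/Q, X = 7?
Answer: -21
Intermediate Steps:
C(b) = -2
s(Q) = -3 (s(Q) = 4*(-1) + 1 = -4 + 1 = -3)
X*s(C(-4)) = 7*(-3) = -21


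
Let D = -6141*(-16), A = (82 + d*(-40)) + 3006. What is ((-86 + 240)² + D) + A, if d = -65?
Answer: 127660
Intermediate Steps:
A = 5688 (A = (82 - 65*(-40)) + 3006 = (82 + 2600) + 3006 = 2682 + 3006 = 5688)
D = 98256
((-86 + 240)² + D) + A = ((-86 + 240)² + 98256) + 5688 = (154² + 98256) + 5688 = (23716 + 98256) + 5688 = 121972 + 5688 = 127660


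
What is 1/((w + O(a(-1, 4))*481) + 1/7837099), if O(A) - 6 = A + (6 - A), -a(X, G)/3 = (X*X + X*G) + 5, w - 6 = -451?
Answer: 7837099/41748226374 ≈ 0.00018772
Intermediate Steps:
w = -445 (w = 6 - 451 = -445)
a(X, G) = -15 - 3*X² - 3*G*X (a(X, G) = -3*((X*X + X*G) + 5) = -3*((X² + G*X) + 5) = -3*(5 + X² + G*X) = -15 - 3*X² - 3*G*X)
O(A) = 12 (O(A) = 6 + (A + (6 - A)) = 6 + 6 = 12)
1/((w + O(a(-1, 4))*481) + 1/7837099) = 1/((-445 + 12*481) + 1/7837099) = 1/((-445 + 5772) + 1/7837099) = 1/(5327 + 1/7837099) = 1/(41748226374/7837099) = 7837099/41748226374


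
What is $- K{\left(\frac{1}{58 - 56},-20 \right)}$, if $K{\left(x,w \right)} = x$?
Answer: $- \frac{1}{2} \approx -0.5$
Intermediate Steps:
$- K{\left(\frac{1}{58 - 56},-20 \right)} = - \frac{1}{58 - 56} = - \frac{1}{2}$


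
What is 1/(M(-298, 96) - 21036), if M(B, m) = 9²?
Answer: -1/20955 ≈ -4.7721e-5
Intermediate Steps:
M(B, m) = 81
1/(M(-298, 96) - 21036) = 1/(81 - 21036) = 1/(-20955) = -1/20955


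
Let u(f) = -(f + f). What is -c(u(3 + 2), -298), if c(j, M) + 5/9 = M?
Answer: 2687/9 ≈ 298.56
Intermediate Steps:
u(f) = -2*f
c(j, M) = -5/9 + M
-c(u(3 + 2), -298) = -(-5/9 - 298) = -1*(-2687/9) = 2687/9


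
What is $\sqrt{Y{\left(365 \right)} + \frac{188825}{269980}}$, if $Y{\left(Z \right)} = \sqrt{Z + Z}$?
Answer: $\frac{\sqrt{509789735 + 728892004 \sqrt{730}}}{26998} \approx 5.2648$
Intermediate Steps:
$Y{\left(Z \right)} = \sqrt{2} \sqrt{Z}$ ($Y{\left(Z \right)} = \sqrt{2 Z} = \sqrt{2} \sqrt{Z}$)
$\sqrt{Y{\left(365 \right)} + \frac{188825}{269980}} = \sqrt{\sqrt{2} \sqrt{365} + \frac{188825}{269980}} = \sqrt{\sqrt{730} + 188825 \cdot \frac{1}{269980}} = \sqrt{\sqrt{730} + \frac{37765}{53996}} = \sqrt{\frac{37765}{53996} + \sqrt{730}}$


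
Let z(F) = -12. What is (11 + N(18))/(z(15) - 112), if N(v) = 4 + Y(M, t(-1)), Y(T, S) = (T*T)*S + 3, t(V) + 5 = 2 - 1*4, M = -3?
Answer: 45/124 ≈ 0.36290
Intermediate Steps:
t(V) = -7 (t(V) = -5 + (2 - 1*4) = -5 + (2 - 4) = -5 - 2 = -7)
Y(T, S) = 3 + S*T² (Y(T, S) = T²*S + 3 = S*T² + 3 = 3 + S*T²)
N(v) = -56 (N(v) = 4 + (3 - 7*(-3)²) = 4 + (3 - 7*9) = 4 + (3 - 63) = 4 - 60 = -56)
(11 + N(18))/(z(15) - 112) = (11 - 56)/(-12 - 112) = -45/(-124) = -45*(-1/124) = 45/124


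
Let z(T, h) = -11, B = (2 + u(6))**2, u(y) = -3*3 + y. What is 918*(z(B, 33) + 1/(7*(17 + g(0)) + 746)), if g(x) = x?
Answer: -8733852/865 ≈ -10097.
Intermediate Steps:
u(y) = -9 + y
B = 1 (B = (2 + (-9 + 6))**2 = (2 - 3)**2 = (-1)**2 = 1)
918*(z(B, 33) + 1/(7*(17 + g(0)) + 746)) = 918*(-11 + 1/(7*(17 + 0) + 746)) = 918*(-11 + 1/(7*17 + 746)) = 918*(-11 + 1/(119 + 746)) = 918*(-11 + 1/865) = 918*(-9514/865) = -8733852/865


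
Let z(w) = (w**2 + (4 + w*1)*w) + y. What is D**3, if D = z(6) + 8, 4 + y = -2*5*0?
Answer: 1000000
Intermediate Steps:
y = -4 (y = -4 - 2*5*0 = -4 - 10*0 = -4 + 0 = -4)
z(w) = -4 + w**2 + w*(4 + w) (z(w) = (w**2 + (4 + w*1)*w) - 4 = (w**2 + (4 + w)*w) - 4 = (w**2 + w*(4 + w)) - 4 = -4 + w**2 + w*(4 + w))
D = 100 (D = (-4 + 2*6**2 + 4*6) + 8 = (-4 + 2*36 + 24) + 8 = (-4 + 72 + 24) + 8 = 92 + 8 = 100)
D**3 = 100**3 = 1000000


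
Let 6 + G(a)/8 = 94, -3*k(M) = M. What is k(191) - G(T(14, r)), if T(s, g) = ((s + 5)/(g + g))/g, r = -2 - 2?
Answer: -2303/3 ≈ -767.67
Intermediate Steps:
k(M) = -M/3
r = -4
T(s, g) = (5 + s)/(2*g²) (T(s, g) = ((5 + s)/((2*g)))/g = ((5 + s)*(1/(2*g)))/g = ((5 + s)/(2*g))/g = (5 + s)/(2*g²))
G(a) = 704 (G(a) = -48 + 8*94 = -48 + 752 = 704)
k(191) - G(T(14, r)) = -⅓*191 - 1*704 = -191/3 - 704 = -2303/3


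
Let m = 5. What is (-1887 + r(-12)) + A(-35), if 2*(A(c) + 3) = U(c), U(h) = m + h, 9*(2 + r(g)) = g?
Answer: -5725/3 ≈ -1908.3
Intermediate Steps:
r(g) = -2 + g/9
U(h) = 5 + h
A(c) = -½ + c/2 (A(c) = -3 + (5 + c)/2 = -3 + (5/2 + c/2) = -½ + c/2)
(-1887 + r(-12)) + A(-35) = (-1887 + (-2 + (⅑)*(-12))) + (-½ + (½)*(-35)) = (-1887 + (-2 - 4/3)) + (-½ - 35/2) = (-1887 - 10/3) - 18 = -5671/3 - 18 = -5725/3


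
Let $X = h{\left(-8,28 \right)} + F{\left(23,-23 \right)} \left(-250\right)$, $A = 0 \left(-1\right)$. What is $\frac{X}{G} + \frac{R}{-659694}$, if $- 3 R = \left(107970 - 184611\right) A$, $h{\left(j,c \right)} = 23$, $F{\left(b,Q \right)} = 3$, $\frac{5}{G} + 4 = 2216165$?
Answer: $- \frac{1611149047}{5} \approx -3.2223 \cdot 10^{8}$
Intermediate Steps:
$G = \frac{5}{2216161}$ ($G = \frac{5}{-4 + 2216165} = \frac{5}{2216161} \approx 2.2562 \cdot 10^{-6}$)
$A = 0$
$X = -727$ ($X = 23 + 3 \left(-250\right) = 23 - 750 = -727$)
$R = 0$ ($R = - \frac{\left(107970 - 184611\right) 0}{3} = - \frac{\left(-76641\right) 0}{3} = \left(- \frac{1}{3}\right) 0 = 0$)
$\frac{X}{G} + \frac{R}{-659694} = - \frac{727}{\frac{5}{2216161}} + \frac{0}{-659694} = \left(-727\right) \frac{2216161}{5} + 0 \left(- \frac{1}{659694}\right) = - \frac{1611149047}{5} + 0 = - \frac{1611149047}{5}$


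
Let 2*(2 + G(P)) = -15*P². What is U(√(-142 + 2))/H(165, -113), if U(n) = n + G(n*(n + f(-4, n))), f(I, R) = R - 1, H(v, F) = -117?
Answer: 586952/117 + 646*I*√35/9 ≈ 5016.7 + 424.64*I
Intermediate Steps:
f(I, R) = -1 + R
G(P) = -2 - 15*P²/2 (G(P) = -2 + (-15*P²)/2 = -2 - 15*P²/2)
U(n) = -2 + n - 15*n²*(-1 + 2*n)²/2 (U(n) = n + (-2 - 15*n²*(n + (-1 + n))²/2) = n + (-2 - 15*n²*(-1 + 2*n)²/2) = -2 + n - 15*n²*(-1 + 2*n)²/2)
U(√(-142 + 2))/H(165, -113) = (-2 + √(-142 + 2) - 15*(√(-142 + 2))²*(-1 + 2*√(-142 + 2))²/2)/(-117) = (-2 + √(-140) - 15*(√(-140))²*(-1 + 2*√(-140))²/2)*(-1/117) = (-2 + 2*I*√35 - 15*(2*I*√35)²*(-1 + 2*(2*I*√35))²/2)*(-1/117) = (-2 + 2*I*√35 - 15/2*(-140)*(-1 + 4*I*√35)²)*(-1/117) = (-2 + 2*I*√35 + 1050*(-1 + 4*I*√35)²)*(-1/117) = (-2 + 1050*(-1 + 4*I*√35)² + 2*I*√35)*(-1/117) = 2/117 - 350*(-1 + 4*I*√35)²/39 - 2*I*√35/117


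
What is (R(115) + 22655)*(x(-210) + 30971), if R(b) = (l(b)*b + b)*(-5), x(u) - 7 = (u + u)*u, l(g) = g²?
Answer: -903642753510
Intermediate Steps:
x(u) = 7 + 2*u² (x(u) = 7 + (u + u)*u = 7 + (2*u)*u = 7 + 2*u²)
R(b) = -5*b - 5*b³ (R(b) = (b²*b + b)*(-5) = (b³ + b)*(-5) = (b + b³)*(-5) = -5*b - 5*b³)
(R(115) + 22655)*(x(-210) + 30971) = (-5*115*(1 + 115²) + 22655)*((7 + 2*(-210)²) + 30971) = (-5*115*(1 + 13225) + 22655)*((7 + 2*44100) + 30971) = (-5*115*13226 + 22655)*((7 + 88200) + 30971) = (-7604950 + 22655)*(88207 + 30971) = -7582295*119178 = -903642753510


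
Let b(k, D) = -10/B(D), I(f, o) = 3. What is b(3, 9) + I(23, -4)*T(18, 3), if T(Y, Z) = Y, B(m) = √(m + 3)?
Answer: 54 - 5*√3/3 ≈ 51.113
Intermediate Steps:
B(m) = √(3 + m)
b(k, D) = -10/√(3 + D)
b(3, 9) + I(23, -4)*T(18, 3) = -10/√(3 + 9) + 3*18 = -5*√3/3 + 54 = 54 - 5*√3/3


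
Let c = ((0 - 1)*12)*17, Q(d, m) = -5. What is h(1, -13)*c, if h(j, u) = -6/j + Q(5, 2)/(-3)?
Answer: 884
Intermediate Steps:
h(j, u) = 5/3 - 6/j (h(j, u) = -6/j - 5/(-3) = -6/j - 5*(-⅓) = -6/j + 5/3 = 5/3 - 6/j)
c = -204 (c = -1*12*17 = -12*17 = -204)
h(1, -13)*c = (5/3 - 6/1)*(-204) = (5/3 - 6*1)*(-204) = (5/3 - 6)*(-204) = -13/3*(-204) = 884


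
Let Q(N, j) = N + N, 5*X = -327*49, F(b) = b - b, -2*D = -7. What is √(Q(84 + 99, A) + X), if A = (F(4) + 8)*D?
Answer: 3*I*√7885/5 ≈ 53.279*I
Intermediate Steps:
D = 7/2 (D = -½*(-7) = 7/2 ≈ 3.5000)
F(b) = 0
X = -16023/5 (X = (-327*49)/5 = (⅕)*(-16023) = -16023/5 ≈ -3204.6)
A = 28 (A = (0 + 8)*(7/2) = 8*(7/2) = 28)
Q(N, j) = 2*N
√(Q(84 + 99, A) + X) = √(2*(84 + 99) - 16023/5) = √(2*183 - 16023/5) = √(366 - 16023/5) = √(-14193/5) = 3*I*√7885/5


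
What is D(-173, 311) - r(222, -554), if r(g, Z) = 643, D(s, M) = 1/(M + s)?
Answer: -88733/138 ≈ -642.99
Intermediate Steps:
D(-173, 311) - r(222, -554) = 1/(311 - 173) - 1*643 = 1/138 - 643 = -88733/138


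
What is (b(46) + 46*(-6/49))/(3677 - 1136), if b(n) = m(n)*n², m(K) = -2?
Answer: -207644/124509 ≈ -1.6677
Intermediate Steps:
b(n) = -2*n²
(b(46) + 46*(-6/49))/(3677 - 1136) = (-2*46² + 46*(-6/49))/(3677 - 1136) = (-2*2116 + 46*(-6*1/49))/2541 = (-4232 + 46*(-6/49))*(1/2541) = (-4232 - 276/49)*(1/2541) = -207644/49*1/2541 = -207644/124509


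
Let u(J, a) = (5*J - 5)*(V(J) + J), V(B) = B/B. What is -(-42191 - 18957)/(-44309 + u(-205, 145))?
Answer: 61148/165811 ≈ 0.36878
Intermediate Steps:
V(B) = 1
u(J, a) = (1 + J)*(-5 + 5*J) (u(J, a) = (5*J - 5)*(1 + J) = (-5 + 5*J)*(1 + J) = (1 + J)*(-5 + 5*J))
-(-42191 - 18957)/(-44309 + u(-205, 145)) = -(-42191 - 18957)/(-44309 + (-5 + 5*(-205)²)) = -(-61148)/(-44309 + (-5 + 5*42025)) = -(-61148)/(-44309 + (-5 + 210125)) = -(-61148)/(-44309 + 210120) = -(-61148)/165811 = -1*(-61148/165811) = 61148/165811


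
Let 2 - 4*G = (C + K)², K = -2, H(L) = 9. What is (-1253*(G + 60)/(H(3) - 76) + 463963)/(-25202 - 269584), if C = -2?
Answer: -201659/127836 ≈ -1.5775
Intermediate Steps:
G = -7/2 (G = ½ - (-2 - 2)²/4 = ½ - ¼*(-4)² = ½ - ¼*16 = ½ - 4 = -7/2 ≈ -3.5000)
(-1253*(G + 60)/(H(3) - 76) + 463963)/(-25202 - 269584) = (-1253*(-7/2 + 60)/(9 - 76) + 463963)/(-25202 - 269584) = (-141589/(2*(-67)) + 463963)/(-294786) = (-141589*(-1)/(2*67) + 463963)*(-1/294786) = (-1253*(-113/134) + 463963)*(-1/294786) = (141589/134 + 463963)*(-1/294786) = (62312631/134)*(-1/294786) = -201659/127836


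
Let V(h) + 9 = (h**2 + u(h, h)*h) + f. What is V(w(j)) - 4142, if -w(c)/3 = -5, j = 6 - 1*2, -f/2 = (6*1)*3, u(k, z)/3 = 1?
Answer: -3917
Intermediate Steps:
u(k, z) = 3 (u(k, z) = 3*1 = 3)
f = -36 (f = -2*6*1*3 = -12*3 = -2*18 = -36)
j = 4 (j = 6 - 2 = 4)
w(c) = 15 (w(c) = -3*(-5) = 15)
V(h) = -45 + h**2 + 3*h (V(h) = -9 + ((h**2 + 3*h) - 36) = -9 + (-36 + h**2 + 3*h) = -45 + h**2 + 3*h)
V(w(j)) - 4142 = (-45 + 15**2 + 3*15) - 4142 = (-45 + 225 + 45) - 4142 = 225 - 4142 = -3917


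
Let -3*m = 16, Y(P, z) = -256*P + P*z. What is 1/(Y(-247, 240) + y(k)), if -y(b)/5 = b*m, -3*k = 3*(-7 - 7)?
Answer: 3/12976 ≈ 0.00023120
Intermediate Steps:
m = -16/3 (m = -⅓*16 = -16/3 ≈ -5.3333)
k = 14 (k = -(-7 - 7) = -(-14) = -⅓*(-42) = 14)
y(b) = 80*b/3 (y(b) = -5*b*(-16)/3 = -(-80)*b/3 = 80*b/3)
1/(Y(-247, 240) + y(k)) = 1/(-247*(-256 + 240) + (80/3)*14) = 1/(-247*(-16) + 1120/3) = 1/(3952 + 1120/3) = 1/(12976/3) = 3/12976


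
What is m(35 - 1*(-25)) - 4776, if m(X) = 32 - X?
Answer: -4804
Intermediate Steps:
m(35 - 1*(-25)) - 4776 = (32 - (35 - 1*(-25))) - 4776 = (32 - (35 + 25)) - 4776 = (32 - 1*60) - 4776 = (32 - 60) - 4776 = -28 - 4776 = -4804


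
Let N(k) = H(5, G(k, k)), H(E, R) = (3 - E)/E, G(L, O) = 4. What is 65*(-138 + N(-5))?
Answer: -8996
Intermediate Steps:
H(E, R) = (3 - E)/E
N(k) = -⅖ (N(k) = (3 - 1*5)/5 = (3 - 5)/5 = (⅕)*(-2) = -⅖)
65*(-138 + N(-5)) = 65*(-138 - ⅖) = 65*(-692/5) = -8996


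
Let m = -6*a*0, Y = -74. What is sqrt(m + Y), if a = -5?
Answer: I*sqrt(74) ≈ 8.6023*I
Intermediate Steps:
m = 0 (m = -6*(-5)*0 = 30*0 = 0)
sqrt(m + Y) = sqrt(0 - 74) = sqrt(-74) = I*sqrt(74)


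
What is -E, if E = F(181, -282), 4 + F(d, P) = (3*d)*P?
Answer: 153130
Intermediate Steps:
F(d, P) = -4 + 3*P*d (F(d, P) = -4 + (3*d)*P = -4 + 3*P*d)
E = -153130 (E = -4 + 3*(-282)*181 = -4 - 153126 = -153130)
-E = -1*(-153130) = 153130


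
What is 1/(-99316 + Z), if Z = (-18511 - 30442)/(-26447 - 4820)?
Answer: -31267/3105264419 ≈ -1.0069e-5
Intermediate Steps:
Z = 48953/31267 (Z = -48953/(-31267) = -48953*(-1/31267) = 48953/31267 ≈ 1.5656)
1/(-99316 + Z) = 1/(-99316 + 48953/31267) = 1/(-3105264419/31267) = -31267/3105264419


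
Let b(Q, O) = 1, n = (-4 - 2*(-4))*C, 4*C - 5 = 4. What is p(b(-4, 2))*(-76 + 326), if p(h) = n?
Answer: 2250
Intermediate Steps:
C = 9/4 (C = 5/4 + (¼)*4 = 5/4 + 1 = 9/4 ≈ 2.2500)
n = 9 (n = (-4 - 2*(-4))*(9/4) = (-4 + 8)*(9/4) = 4*(9/4) = 9)
p(h) = 9
p(b(-4, 2))*(-76 + 326) = 9*(-76 + 326) = 9*250 = 2250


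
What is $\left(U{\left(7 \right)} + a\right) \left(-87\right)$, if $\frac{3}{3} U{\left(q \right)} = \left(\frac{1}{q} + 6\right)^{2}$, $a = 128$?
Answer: $- \frac{706527}{49} \approx -14419.0$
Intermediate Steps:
$U{\left(q \right)} = \left(6 + \frac{1}{q}\right)^{2}$ ($U{\left(q \right)} = \left(\frac{1}{q} + 6\right)^{2} = \left(6 + \frac{1}{q}\right)^{2}$)
$\left(U{\left(7 \right)} + a\right) \left(-87\right) = \left(\frac{\left(1 + 6 \cdot 7\right)^{2}}{49} + 128\right) \left(-87\right) = \left(\frac{\left(1 + 42\right)^{2}}{49} + 128\right) \left(-87\right) = \left(\frac{43^{2}}{49} + 128\right) \left(-87\right) = \left(\frac{1}{49} \cdot 1849 + 128\right) \left(-87\right) = \left(\frac{1849}{49} + 128\right) \left(-87\right) = \frac{8121}{49} \left(-87\right) = - \frac{706527}{49}$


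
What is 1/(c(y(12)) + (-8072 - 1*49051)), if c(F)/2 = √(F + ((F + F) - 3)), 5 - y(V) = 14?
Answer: -19041/1087679083 - 2*I*√30/3263037249 ≈ -1.7506e-5 - 3.3571e-9*I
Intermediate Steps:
y(V) = -9 (y(V) = 5 - 1*14 = 5 - 14 = -9)
c(F) = 2*√(-3 + 3*F) (c(F) = 2*√(F + ((F + F) - 3)) = 2*√(F + (2*F - 3)) = 2*√(F + (-3 + 2*F)) = 2*√(-3 + 3*F))
1/(c(y(12)) + (-8072 - 1*49051)) = 1/(2*√(-3 + 3*(-9)) + (-8072 - 1*49051)) = 1/(2*√(-3 - 27) + (-8072 - 49051)) = 1/(2*√(-30) - 57123) = 1/(2*(I*√30) - 57123) = 1/(2*I*√30 - 57123) = 1/(-57123 + 2*I*√30)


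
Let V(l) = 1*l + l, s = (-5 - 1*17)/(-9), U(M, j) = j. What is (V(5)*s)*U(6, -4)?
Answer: -880/9 ≈ -97.778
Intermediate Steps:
s = 22/9 (s = (-5 - 17)*(-⅑) = -22*(-⅑) = 22/9 ≈ 2.4444)
V(l) = 2*l (V(l) = l + l = 2*l)
(V(5)*s)*U(6, -4) = ((2*5)*(22/9))*(-4) = (10*(22/9))*(-4) = (220/9)*(-4) = -880/9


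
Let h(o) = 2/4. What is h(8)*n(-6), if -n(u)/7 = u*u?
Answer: -126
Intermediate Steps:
n(u) = -7*u**2 (n(u) = -7*u*u = -7*u**2)
h(o) = 1/2 (h(o) = 2*(1/4) = 1/2)
h(8)*n(-6) = (-7*(-6)**2)/2 = (-7*36)/2 = (1/2)*(-252) = -126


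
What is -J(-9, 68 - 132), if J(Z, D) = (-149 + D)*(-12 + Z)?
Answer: -4473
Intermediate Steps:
-J(-9, 68 - 132) = -(1788 - 149*(-9) - 12*(68 - 132) + (68 - 132)*(-9)) = -(1788 + 1341 - 12*(-64) - 64*(-9)) = -(1788 + 1341 + 768 + 576) = -1*4473 = -4473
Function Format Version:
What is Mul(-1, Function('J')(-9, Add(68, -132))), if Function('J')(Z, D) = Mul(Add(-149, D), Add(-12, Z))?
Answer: -4473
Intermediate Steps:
Mul(-1, Function('J')(-9, Add(68, -132))) = Mul(-1, Add(1788, Mul(-149, -9), Mul(-12, Add(68, -132)), Mul(Add(68, -132), -9))) = Mul(-1, Add(1788, 1341, Mul(-12, -64), Mul(-64, -9))) = Mul(-1, Add(1788, 1341, 768, 576)) = Mul(-1, 4473) = -4473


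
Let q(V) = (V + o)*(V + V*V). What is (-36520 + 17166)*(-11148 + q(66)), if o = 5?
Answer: -5860662156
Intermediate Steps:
q(V) = (5 + V)*(V + V²) (q(V) = (V + 5)*(V + V*V) = (5 + V)*(V + V²))
(-36520 + 17166)*(-11148 + q(66)) = (-36520 + 17166)*(-11148 + 66*(5 + 66² + 6*66)) = -19354*(-11148 + 66*(5 + 4356 + 396)) = -19354*(-11148 + 66*4757) = -19354*(-11148 + 313962) = -19354*302814 = -5860662156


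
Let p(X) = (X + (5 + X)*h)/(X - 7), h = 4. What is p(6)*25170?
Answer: -1258500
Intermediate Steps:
p(X) = (20 + 5*X)/(-7 + X) (p(X) = (X + (5 + X)*4)/(X - 7) = (X + (20 + 4*X))/(-7 + X) = (20 + 5*X)/(-7 + X))
p(6)*25170 = (5*(4 + 6)/(-7 + 6))*25170 = (5*10/(-1))*25170 = (5*(-1)*10)*25170 = -50*25170 = -1258500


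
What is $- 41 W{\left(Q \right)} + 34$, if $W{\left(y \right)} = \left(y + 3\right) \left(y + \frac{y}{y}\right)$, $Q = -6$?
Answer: $-581$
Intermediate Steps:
$W{\left(y \right)} = \left(1 + y\right) \left(3 + y\right)$ ($W{\left(y \right)} = \left(3 + y\right) \left(y + 1\right) = \left(3 + y\right) \left(1 + y\right) = \left(1 + y\right) \left(3 + y\right)$)
$- 41 W{\left(Q \right)} + 34 = - 41 \left(3 + \left(-6\right)^{2} + 4 \left(-6\right)\right) + 34 = - 41 \left(3 + 36 - 24\right) + 34 = \left(-41\right) 15 + 34 = -615 + 34 = -581$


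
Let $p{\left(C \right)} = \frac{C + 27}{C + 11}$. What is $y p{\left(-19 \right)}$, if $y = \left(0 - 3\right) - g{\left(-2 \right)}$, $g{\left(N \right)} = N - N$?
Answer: $3$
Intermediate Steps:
$g{\left(N \right)} = 0$
$p{\left(C \right)} = \frac{27 + C}{11 + C}$
$y = -3$ ($y = \left(0 - 3\right) - 0 = -3 + 0 = -3$)
$y p{\left(-19 \right)} = - 3 \frac{27 - 19}{11 - 19} = - 3 \frac{1}{-8} \cdot 8 = - 3 \left(\left(- \frac{1}{8}\right) 8\right) = \left(-3\right) \left(-1\right) = 3$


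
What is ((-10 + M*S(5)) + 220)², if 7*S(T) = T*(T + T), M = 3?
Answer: 2624400/49 ≈ 53559.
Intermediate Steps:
S(T) = 2*T²/7 (S(T) = (T*(T + T))/7 = (T*(2*T))/7 = (2*T²)/7 = 2*T²/7)
((-10 + M*S(5)) + 220)² = ((-10 + 3*((2/7)*5²)) + 220)² = ((-10 + 3*((2/7)*25)) + 220)² = ((-10 + 3*(50/7)) + 220)² = ((-10 + 150/7) + 220)² = (80/7 + 220)² = (1620/7)² = 2624400/49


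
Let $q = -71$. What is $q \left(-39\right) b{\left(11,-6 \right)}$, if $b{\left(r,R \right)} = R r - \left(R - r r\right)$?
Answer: $168909$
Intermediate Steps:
$b{\left(r,R \right)} = r^{2} - R + R r$ ($b{\left(r,R \right)} = R r - \left(R - r^{2}\right) = r^{2} - R + R r$)
$q \left(-39\right) b{\left(11,-6 \right)} = \left(-71\right) \left(-39\right) \left(11^{2} - -6 - 66\right) = 2769 \left(121 + 6 - 66\right) = 2769 \cdot 61 = 168909$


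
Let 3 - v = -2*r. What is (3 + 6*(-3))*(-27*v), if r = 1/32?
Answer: 19845/16 ≈ 1240.3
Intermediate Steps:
r = 1/32 ≈ 0.031250
v = 49/16 (v = 3 - (-2)/32 = 3 - 1*(-1/16) = 3 + 1/16 = 49/16 ≈ 3.0625)
(3 + 6*(-3))*(-27*v) = (3 + 6*(-3))*(-27*49/16) = (3 - 18)*(-1323/16) = -15*(-1323/16) = 19845/16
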